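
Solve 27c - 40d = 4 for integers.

Step 1: Check solvability.
gcd(27, 40) = 1
Since 1 divides 4, solutions exist.

Step 2: Apply extended Euclidean algorithm to find gcd.
We find integers such that 27*x0 + 40*y0 = 1

Step 3: Scale the particular solution.
Multiply by 4/1 = 4:
c = 12, d = 8

Step 4: Verify.
27*(12) - 40*(8) = 4 = 4 ✓

c = 12, d = 8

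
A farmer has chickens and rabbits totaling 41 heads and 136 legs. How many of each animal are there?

Let c = chickens, r = rabbits.
Heads: c + r = 41
Legs: 2c + 4r = 136
From the first equation, c = 41 - r. Substitute:
2(41 - r) + 4r = 136
82 + 2r = 136
r = (136 - 82)/2 = 27
c = 41 - 27 = 14

Chickens: 14, Rabbits: 27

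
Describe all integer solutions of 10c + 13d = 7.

Step 1: Compute gcd(10, 13) = 1.
Since 1 divides 7, solutions exist.

Step 2: Find a particular solution using extended Euclidean algorithm.
We get c₀ = 28, d₀ = -21.
Check: 10*28 + 13*-21 = 7 = 7 ✓

Step 3: Write the general solution.
c = 28 + (13/1)t = 28 + 13t
d = -21 - (10/1)t = -21 - 10t
for any integer t.

c = 28 + 13t, d = -21 - 10t for integer t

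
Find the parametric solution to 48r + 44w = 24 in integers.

Step 1: Compute gcd(48, 44) = 4.
Since 4 divides 24, solutions exist.

Step 2: Find a particular solution using extended Euclidean algorithm.
We get r₀ = 6, w₀ = -6.
Check: 48*6 + 44*-6 = 24 = 24 ✓

Step 3: Write the general solution.
r = 6 + (44/4)t = 6 + 11t
w = -6 - (48/4)t = -6 - 12t
for any integer t.

r = 6 + 11t, w = -6 - 12t for integer t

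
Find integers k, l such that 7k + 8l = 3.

Step 1: Check solvability.
gcd(7, 8) = 1
Since 1 divides 3, solutions exist.

Step 2: Apply extended Euclidean algorithm to find gcd.
We find integers such that 7*x0 + 8*y0 = 1

Step 3: Scale the particular solution.
Multiply by 3/1 = 3:
k = -3, l = 3

Step 4: Verify.
7*(-3) + 8*(3) = 3 = 3 ✓

k = -3, l = 3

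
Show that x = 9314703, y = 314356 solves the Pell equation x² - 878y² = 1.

Compute x² = 9314703² = 86763691978209
Compute 878y² = 878·314356² = 878·98819694736 = 86763691978208
x² - 878y² = 86763691978209 - 86763691978208 = 1
Since this equals 1, (9314703, 314356) is a solution.

Yes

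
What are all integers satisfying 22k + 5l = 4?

Step 1: Compute gcd(22, 5) = 1.
Since 1 divides 4, solutions exist.

Step 2: Find a particular solution using extended Euclidean algorithm.
We get k₀ = -8, l₀ = 36.
Check: 22*-8 + 5*36 = 4 = 4 ✓

Step 3: Write the general solution.
k = -8 + (5/1)t = -8 + 5t
l = 36 - (22/1)t = 36 - 22t
for any integer t.

k = -8 + 5t, l = 36 - 22t for integer t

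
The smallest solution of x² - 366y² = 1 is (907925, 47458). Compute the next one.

Solutions to x² - Dy² = 1 are generated by powers of (x₀ + y₀√D).
The next solution satisfies x₁ + y₁√366 = (x₀ + y₀√366)², giving:
x₁ = x₀² + 366y₀² = 907925² + 366·47458² = 824327805625 + 824327805624 = 1648655611249
y₁ = 2x₀y₀ = 2·907925·47458 = 86176609300

Verify: 1648655611249² - 366·86176609300² = 2718065324502813815340001 - 2718065324502813815340000 = 1 ✓

x = 1648655611249, y = 86176609300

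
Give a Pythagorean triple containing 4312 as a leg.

We need the other leg and hypotenuse such that 4312² + x² = c².
Take x = 4641, c = 6335: 4312² + 4641² = 18593344 + 21538881 = 40132225 = 6335² ✓
Triple: (4641, 4312, 6335)

(4641, 4312, 6335)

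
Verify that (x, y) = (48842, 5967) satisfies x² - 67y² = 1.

Compute x² = 48842² = 2385540964
Compute 67y² = 67·5967² = 67·35605089 = 2385540963
x² - 67y² = 2385540964 - 2385540963 = 1
Since this equals 1, (48842, 5967) is a solution.

Yes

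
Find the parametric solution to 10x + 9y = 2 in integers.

Step 1: Compute gcd(10, 9) = 1.
Since 1 divides 2, solutions exist.

Step 2: Find a particular solution using extended Euclidean algorithm.
We get x₀ = 2, y₀ = -2.
Check: 10*2 + 9*-2 = 2 = 2 ✓

Step 3: Write the general solution.
x = 2 + (9/1)t = 2 + 9t
y = -2 - (10/1)t = -2 - 10t
for any integer t.

x = 2 + 9t, y = -2 - 10t for integer t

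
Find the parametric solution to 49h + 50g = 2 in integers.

Step 1: Compute gcd(49, 50) = 1.
Since 1 divides 2, solutions exist.

Step 2: Find a particular solution using extended Euclidean algorithm.
We get h₀ = -2, g₀ = 2.
Check: 49*-2 + 50*2 = 2 = 2 ✓

Step 3: Write the general solution.
h = -2 + (50/1)t = -2 + 50t
g = 2 - (49/1)t = 2 - 49t
for any integer t.

h = -2 + 50t, g = 2 - 49t for integer t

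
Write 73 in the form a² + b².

We need to find integers a, b > 0 such that a² + b² = 73.
Trying a = 3: b² = 73 - 3² = 73 - 9 = 64
b = 8
Check: 3² + 8² = 9 + 64 = 73 ✓

73 = 3² + 8²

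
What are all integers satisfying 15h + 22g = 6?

Step 1: Compute gcd(15, 22) = 1.
Since 1 divides 6, solutions exist.

Step 2: Find a particular solution using extended Euclidean algorithm.
We get h₀ = 18, g₀ = -12.
Check: 15*18 + 22*-12 = 6 = 6 ✓

Step 3: Write the general solution.
h = 18 + (22/1)t = 18 + 22t
g = -12 - (15/1)t = -12 - 15t
for any integer t.

h = 18 + 22t, g = -12 - 15t for integer t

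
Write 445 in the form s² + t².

We need to find integers s, t > 0 such that s² + t² = 445.
Trying s = 2: t² = 445 - 2² = 445 - 4 = 441
t = 21
Check: 2² + 21² = 4 + 441 = 445 ✓

445 = 2² + 21²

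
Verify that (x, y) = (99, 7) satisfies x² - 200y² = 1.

Compute x² = 99² = 9801
Compute 200y² = 200·7² = 200·49 = 9800
x² - 200y² = 9801 - 9800 = 1
Since this equals 1, (99, 7) is a solution.

Yes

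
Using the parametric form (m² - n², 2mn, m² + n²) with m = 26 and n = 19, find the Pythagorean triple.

a = m² - n² = 26² - 19² = 676 - 361 = 315
b = 2mn = 2·26·19 = 988
c = m² + n² = 676 + 361 = 1037
Verify: 315² + 988² = 99225 + 976144 = 1075369 = 1037² ✓

(315, 988, 1037)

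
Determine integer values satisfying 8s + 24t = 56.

Step 1: Check solvability.
gcd(8, 24) = 8
Since 8 divides 56, solutions exist.

Step 2: Apply extended Euclidean algorithm to find gcd.
We find integers such that 8*x0 + 24*y0 = 8

Step 3: Scale the particular solution.
Multiply by 56/8 = 7:
s = 7, t = 0

Step 4: Verify.
8*(7) + 24*(0) = 56 = 56 ✓

s = 7, t = 0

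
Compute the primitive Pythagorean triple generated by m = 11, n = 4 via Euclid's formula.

a = m² - n² = 121 - 16 = 105
b = 2mn = 2·11·4 = 88
c = m² + n² = 121 + 16 = 137
Verify: 105² + 88² = 11025 + 7744 = 18769 = 137² ✓

(105, 88, 137)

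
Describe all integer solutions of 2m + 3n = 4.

Step 1: Compute gcd(2, 3) = 1.
Since 1 divides 4, solutions exist.

Step 2: Find a particular solution using extended Euclidean algorithm.
We get m₀ = -4, n₀ = 4.
Check: 2*-4 + 3*4 = 4 = 4 ✓

Step 3: Write the general solution.
m = -4 + (3/1)t = -4 + 3t
n = 4 - (2/1)t = 4 - 2t
for any integer t.

m = -4 + 3t, n = 4 - 2t for integer t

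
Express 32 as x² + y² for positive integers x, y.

We need to find integers x, y > 0 such that x² + y² = 32.
Trying x = 4: y² = 32 - 4² = 32 - 16 = 16
y = 4
Check: 4² + 4² = 16 + 16 = 32 ✓

32 = 4² + 4²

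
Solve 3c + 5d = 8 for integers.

Step 1: Check solvability.
gcd(3, 5) = 1
Since 1 divides 8, solutions exist.

Step 2: Apply extended Euclidean algorithm to find gcd.
We find integers such that 3*x0 + 5*y0 = 1

Step 3: Scale the particular solution.
Multiply by 8/1 = 8:
c = 16, d = -8

Step 4: Verify.
3*(16) + 5*(-8) = 8 = 8 ✓

c = 16, d = -8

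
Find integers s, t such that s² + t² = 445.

We need to find integers s, t > 0 such that s² + t² = 445.
Trying s = 2: t² = 445 - 2² = 445 - 4 = 441
t = 21
Check: 2² + 21² = 4 + 441 = 445 ✓

445 = 2² + 21²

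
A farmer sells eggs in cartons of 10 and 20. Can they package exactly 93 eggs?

We need non-negative a, b with 10a + 20b = 93.
gcd(10, 20) = 10, and 10 does not divide 93.
No integer solutions exist.

No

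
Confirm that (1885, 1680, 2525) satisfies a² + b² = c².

Compute a² + b² = 1885² + 1680² = 3553225 + 2822400 = 6375625
Compute c² = 2525² = 6375625
Since 6375625 = 6375625, confirmed.

Yes, it is a Pythagorean triple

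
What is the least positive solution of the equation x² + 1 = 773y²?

We need x² = 773y² - 1. Try successive y:
y = 1: x² = 773·1² - 1 = 772, not a perfect square
y = 2: x² = 773·2² - 1 = 3091, not a perfect square
y = 3: x² = 773·3² - 1 = 6956, not a perfect square
...
y = 48305: x² = 773·48305² - 1 = 1803697348324 = 1343018² ✓
Check: 1343018² - 773·48305² = 1803697348324 - 1803697348325 = -1 ✓

x = 1343018, y = 48305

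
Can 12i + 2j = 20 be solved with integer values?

Step 1: Compute gcd(12, 2).
gcd(12, 2) = 2

Step 2: Check divisibility.
Does 2 divide 20? 20 = 2 x 10, so yes.

By the theorem on linear Diophantine equations, 12i + 2j = 20 has integer solutions if and only if gcd(12, 2) divides 20. Since 2 | 20, solutions exist.

Yes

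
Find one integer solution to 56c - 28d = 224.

Step 1: Check solvability.
gcd(56, 28) = 28
Since 28 divides 224, solutions exist.

Step 2: Apply extended Euclidean algorithm to find gcd.
We find integers such that 56*x0 + 28*y0 = 28

Step 3: Scale the particular solution.
Multiply by 224/28 = 8:
c = 0, d = -8

Step 4: Verify.
56*(0) - 28*(-8) = 224 = 224 ✓

c = 0, d = -8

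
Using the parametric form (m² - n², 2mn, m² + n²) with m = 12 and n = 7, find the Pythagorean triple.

a = m² - n² = 144 - 49 = 95
b = 2mn = 2·12·7 = 168
c = m² + n² = 144 + 49 = 193
Verify: 95² + 168² = 9025 + 28224 = 37249 = 193² ✓

(95, 168, 193)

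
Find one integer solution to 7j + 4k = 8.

Step 1: Check solvability.
gcd(7, 4) = 1
Since 1 divides 8, solutions exist.

Step 2: Apply extended Euclidean algorithm to find gcd.
We find integers such that 7*x0 + 4*y0 = 1

Step 3: Scale the particular solution.
Multiply by 8/1 = 8:
j = -8, k = 16

Step 4: Verify.
7*(-8) + 4*(16) = 8 = 8 ✓

j = -8, k = 16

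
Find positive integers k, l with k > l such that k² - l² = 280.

Factor: k² - l² = (k+l)(k-l) = 280.
We need two factors of 280 with the same parity.
Use k+l = 140 and k-l = 2 (product 140·2 = 280).
Adding: 2k = 142, so k = 71.
Subtracting: 2l = 138, so l = 69.
Check: 71² - 69² = 5041 - 4761 = 280 ✓

k = 71, l = 69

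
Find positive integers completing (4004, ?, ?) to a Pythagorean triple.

We need the other leg and hypotenuse such that 4004² + x² = c².
Take x = 3885, c = 5579: 4004² + 3885² = 16032016 + 15093225 = 31125241 = 5579² ✓
Triple: (3885, 4004, 5579)

(3885, 4004, 5579)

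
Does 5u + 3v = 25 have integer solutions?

Step 1: Compute gcd(5, 3).
gcd(5, 3) = 1

Step 2: Check divisibility.
Does 1 divide 25? 25 = 1 x 25, so yes.

By the theorem on linear Diophantine equations, 5u + 3v = 25 has integer solutions if and only if gcd(5, 3) divides 25. Since 1 | 25, solutions exist.

Yes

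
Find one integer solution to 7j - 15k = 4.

Step 1: Check solvability.
gcd(7, 15) = 1
Since 1 divides 4, solutions exist.

Step 2: Apply extended Euclidean algorithm to find gcd.
We find integers such that 7*x0 + 15*y0 = 1

Step 3: Scale the particular solution.
Multiply by 4/1 = 4:
j = -8, k = -4

Step 4: Verify.
7*(-8) - 15*(-4) = 4 = 4 ✓

j = -8, k = -4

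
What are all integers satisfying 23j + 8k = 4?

Step 1: Compute gcd(23, 8) = 1.
Since 1 divides 4, solutions exist.

Step 2: Find a particular solution using extended Euclidean algorithm.
We get j₀ = -4, k₀ = 12.
Check: 23*-4 + 8*12 = 4 = 4 ✓

Step 3: Write the general solution.
j = -4 + (8/1)t = -4 + 8t
k = 12 - (23/1)t = 12 - 23t
for any integer t.

j = -4 + 8t, k = 12 - 23t for integer t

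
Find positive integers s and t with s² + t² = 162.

We need to find integers s, t > 0 such that s² + t² = 162.
Trying s = 9: t² = 162 - 9² = 162 - 81 = 81
t = 9
Check: 9² + 9² = 81 + 81 = 162 ✓

162 = 9² + 9²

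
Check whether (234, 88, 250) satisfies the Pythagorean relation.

Compute a² + b²:
234² + 88² = 54756 + 7744 = 62500
Compute c²:
250² = 62500
Since 62500 = 62500, it is a Pythagorean triple.

Yes, it is a Pythagorean triple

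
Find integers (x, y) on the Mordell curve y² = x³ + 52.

Try small integer x values and check whether x³ + 52 is a perfect square.
x = -3: x³ + 52 = -3³ + 52 = -27 + 52 = 25
Is 25 a perfect square? 5² = 25 ✓
So (x, y) = (-3, -5) is a solution.

x = -3, y = -5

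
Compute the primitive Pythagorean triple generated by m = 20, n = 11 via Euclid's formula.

a = m² - n² = 400 - 121 = 279
b = 2mn = 2·20·11 = 440
c = m² + n² = 400 + 121 = 521
Verify: 279² + 440² = 77841 + 193600 = 271441 = 521² ✓

(279, 440, 521)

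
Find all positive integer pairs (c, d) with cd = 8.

The positive divisors of 8 are: 1, 2, 4, 8.
Each divisor d gives the pair (d, 8/d):
(1, 8), (2, 4), (4, 2), (8, 1)

(1, 8), (2, 4), (4, 2), (8, 1)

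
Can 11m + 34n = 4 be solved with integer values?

Step 1: Compute gcd(11, 34).
gcd(11, 34) = 1

Step 2: Check divisibility.
Does 1 divide 4? 4 = 1 x 4, so yes.

By the theorem on linear Diophantine equations, 11m + 34n = 4 has integer solutions if and only if gcd(11, 34) divides 4. Since 1 | 4, solutions exist.

Yes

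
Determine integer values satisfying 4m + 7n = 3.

Step 1: Check solvability.
gcd(4, 7) = 1
Since 1 divides 3, solutions exist.

Step 2: Apply extended Euclidean algorithm to find gcd.
We find integers such that 4*x0 + 7*y0 = 1

Step 3: Scale the particular solution.
Multiply by 3/1 = 3:
m = 6, n = -3

Step 4: Verify.
4*(6) + 7*(-3) = 3 = 3 ✓

m = 6, n = -3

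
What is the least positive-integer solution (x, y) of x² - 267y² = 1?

We seek the smallest positive integers (x, y) with x² - 267y² = 1, i.e., x² = 267y² + 1.
Try successive y values:
y = 1: x² = 267·1² + 1 = 268, not a perfect square
y = 2: x² = 267·2² + 1 = 1069, not a perfect square
y = 3: x² = 267·3² + 1 = 2404, not a perfect square
... continuing the search (or via continued fractions) ...
y = 147: x² = 267·147² + 1 = 5769604, x = 2402 ✓

Verify: 2402² - 267·147² = 5769604 - 5769603 = 1 ✓

x = 2402, y = 147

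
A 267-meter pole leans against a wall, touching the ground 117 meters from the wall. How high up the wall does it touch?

The ladder, wall, and ground form a right triangle with hypotenuse 267 and one leg 117.
By the Pythagorean theorem: h² = 267² - 117² = 71289 - 13689 = 57600
h = √57600 = 240 meters

240 meters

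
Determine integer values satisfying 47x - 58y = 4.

Step 1: Check solvability.
gcd(47, 58) = 1
Since 1 divides 4, solutions exist.

Step 2: Apply extended Euclidean algorithm to find gcd.
We find integers such that 47*x0 + 58*y0 = 1

Step 3: Scale the particular solution.
Multiply by 4/1 = 4:
x = 84, y = 68

Step 4: Verify.
47*(84) - 58*(68) = 4 = 4 ✓

x = 84, y = 68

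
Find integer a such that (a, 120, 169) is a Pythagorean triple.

a² = c² - b² = 169² - 120² = 28561 - 14400 = 14161
a = sqrt(14161) = 119

119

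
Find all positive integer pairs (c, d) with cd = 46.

The positive divisors of 46 are: 1, 2, 23, 46.
Each divisor d gives the pair (d, 46/d):
(1, 46), (2, 23), (23, 2), (46, 1)

(1, 46), (2, 23), (23, 2), (46, 1)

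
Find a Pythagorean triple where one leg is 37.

We need the other leg and hypotenuse such that 37² + x² = c².
Take x = 684, c = 685: 37² + 684² = 1369 + 467856 = 469225 = 685² ✓
Triple: (37, 684, 685)

(37, 684, 685)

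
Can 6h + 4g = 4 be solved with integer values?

Step 1: Compute gcd(6, 4).
gcd(6, 4) = 2

Step 2: Check divisibility.
Does 2 divide 4? 4 = 2 x 2, so yes.

By the theorem on linear Diophantine equations, 6h + 4g = 4 has integer solutions if and only if gcd(6, 4) divides 4. Since 2 | 4, solutions exist.

Yes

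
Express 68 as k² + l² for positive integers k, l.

We need to find integers k, l > 0 such that k² + l² = 68.
Trying k = 2: l² = 68 - 2² = 68 - 4 = 64
l = 8
Check: 2² + 8² = 4 + 64 = 68 ✓

68 = 2² + 8²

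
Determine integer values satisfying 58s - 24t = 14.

Step 1: Check solvability.
gcd(58, 24) = 2
Since 2 divides 14, solutions exist.

Step 2: Apply extended Euclidean algorithm to find gcd.
We find integers such that 58*x0 + 24*y0 = 2

Step 3: Scale the particular solution.
Multiply by 14/2 = 7:
s = 35, t = 84

Step 4: Verify.
58*(35) - 24*(84) = 14 = 14 ✓

s = 35, t = 84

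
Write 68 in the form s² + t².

We need to find integers s, t > 0 such that s² + t² = 68.
Trying s = 2: t² = 68 - 2² = 68 - 4 = 64
t = 8
Check: 2² + 8² = 4 + 64 = 68 ✓

68 = 2² + 8²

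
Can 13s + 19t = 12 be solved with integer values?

Step 1: Compute gcd(13, 19).
gcd(13, 19) = 1

Step 2: Check divisibility.
Does 1 divide 12? 12 = 1 x 12, so yes.

By the theorem on linear Diophantine equations, 13s + 19t = 12 has integer solutions if and only if gcd(13, 19) divides 12. Since 1 | 12, solutions exist.

Yes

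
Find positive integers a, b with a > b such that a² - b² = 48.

Factor: a² - b² = (a+b)(a-b) = 48.
We need two factors of 48 with the same parity.
Use a+b = 24 and a-b = 2 (product 24·2 = 48).
Adding: 2a = 26, so a = 13.
Subtracting: 2b = 22, so b = 11.
Check: 13² - 11² = 169 - 121 = 48 ✓

a = 13, b = 11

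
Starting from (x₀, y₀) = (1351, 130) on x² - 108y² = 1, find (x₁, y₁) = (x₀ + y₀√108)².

Solutions to x² - Dy² = 1 are generated by powers of (x₀ + y₀√D).
The next solution satisfies x₁ + y₁√108 = (x₀ + y₀√108)², giving:
x₁ = x₀² + 108y₀² = 1351² + 108·130² = 1825201 + 1825200 = 3650401
y₁ = 2x₀y₀ = 2·1351·130 = 351260

Verify: 3650401² - 108·351260² = 13325427460801 - 13325427460800 = 1 ✓

x = 3650401, y = 351260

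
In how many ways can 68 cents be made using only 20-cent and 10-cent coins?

We need non-negative integers (x, y) with 20x + 10y = 68.
For each x from 0 to 3, check if (68 - 20x) is a non-negative multiple of 10.
Solutions (x, y): none
Count: 0

0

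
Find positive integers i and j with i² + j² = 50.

We need to find integers i, j > 0 such that i² + j² = 50.
Trying i = 1: j² = 50 - 1² = 50 - 1 = 49
j = 7
Check: 1² + 7² = 1 + 49 = 50 ✓

50 = 1² + 7²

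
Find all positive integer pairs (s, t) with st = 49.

The positive divisors of 49 are: 1, 7, 49.
Each divisor d gives the pair (d, 49/d):
(1, 49), (7, 7), (49, 1)

(1, 49), (7, 7), (49, 1)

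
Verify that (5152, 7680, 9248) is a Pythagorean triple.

Compute a² + b² = 5152² + 7680² = 26543104 + 58982400 = 85525504
Compute c² = 9248² = 85525504
Since 85525504 = 85525504, confirmed.

Yes, it is a Pythagorean triple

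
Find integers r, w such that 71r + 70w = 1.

Step 1: Check solvability.
gcd(71, 70) = 1
Since 1 divides 1, solutions exist.

Step 2: Apply extended Euclidean algorithm to find gcd.
We find integers such that 71*x0 + 70*y0 = 1

Step 3: Scale the particular solution.
Multiply by 1/1 = 1:
r = 1, w = -1

Step 4: Verify.
71*(1) + 70*(-1) = 1 = 1 ✓

r = 1, w = -1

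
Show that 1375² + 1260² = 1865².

Compute a² + b²:
1375² + 1260² = 1890625 + 1587600 = 3478225
Compute c²:
1865² = 3478225
Since 3478225 = 3478225, it is a Pythagorean triple.

Yes, it is a Pythagorean triple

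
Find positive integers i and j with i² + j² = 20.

We need to find integers i, j > 0 such that i² + j² = 20.
Trying i = 2: j² = 20 - 2² = 20 - 4 = 16
j = 4
Check: 2² + 4² = 4 + 16 = 20 ✓

20 = 2² + 4²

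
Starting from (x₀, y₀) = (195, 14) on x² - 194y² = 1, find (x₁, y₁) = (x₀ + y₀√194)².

Solutions to x² - Dy² = 1 are generated by powers of (x₀ + y₀√D).
The next solution satisfies x₁ + y₁√194 = (x₀ + y₀√194)², giving:
x₁ = x₀² + 194y₀² = 195² + 194·14² = 38025 + 38024 = 76049
y₁ = 2x₀y₀ = 2·195·14 = 5460

Verify: 76049² - 194·5460² = 5783450401 - 5783450400 = 1 ✓

x = 76049, y = 5460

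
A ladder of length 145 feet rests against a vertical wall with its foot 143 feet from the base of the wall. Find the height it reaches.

The ladder, wall, and ground form a right triangle with hypotenuse 145 and one leg 143.
By the Pythagorean theorem: h² = 145² - 143² = 21025 - 20449 = 576
h = √576 = 24 feet

24 feet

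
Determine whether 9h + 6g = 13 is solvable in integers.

Step 1: Compute gcd(9, 6).
gcd(9, 6) = 3

Step 2: Check divisibility.
Does 3 divide 13? 13 = 3 x 4 + 1, so no.

By the theorem on linear Diophantine equations, 9h + 6g = 13 has integer solutions if and only if gcd(9, 6) divides 13. Since 3 does not divide 13, no solutions exist.

No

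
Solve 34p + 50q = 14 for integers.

Step 1: Check solvability.
gcd(34, 50) = 2
Since 2 divides 14, solutions exist.

Step 2: Apply extended Euclidean algorithm to find gcd.
We find integers such that 34*x0 + 50*y0 = 2

Step 3: Scale the particular solution.
Multiply by 14/2 = 7:
p = 21, q = -14

Step 4: Verify.
34*(21) + 50*(-14) = 14 = 14 ✓

p = 21, q = -14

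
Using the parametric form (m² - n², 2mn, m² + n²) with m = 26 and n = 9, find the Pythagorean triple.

a = m² - n² = 676 - 81 = 595
b = 2mn = 2·26·9 = 468
c = m² + n² = 676 + 81 = 757
Verify: 595² + 468² = 354025 + 219024 = 573049 = 757² ✓

(595, 468, 757)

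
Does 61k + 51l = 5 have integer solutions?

Step 1: Compute gcd(61, 51).
gcd(61, 51) = 1

Step 2: Check divisibility.
Does 1 divide 5? 5 = 1 x 5, so yes.

By the theorem on linear Diophantine equations, 61k + 51l = 5 has integer solutions if and only if gcd(61, 51) divides 5. Since 1 | 5, solutions exist.

Yes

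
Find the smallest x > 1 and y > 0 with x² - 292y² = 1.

We seek the smallest positive integers (x, y) with x² - 292y² = 1, i.e., x² = 292y² + 1.
Try successive y values:
y = 1: x² = 292·1² + 1 = 293, not a perfect square
y = 2: x² = 292·2² + 1 = 1169, not a perfect square
y = 3: x² = 292·3² + 1 = 2629, not a perfect square
... continuing the search (or via continued fractions) ...
y = 133500: x² = 292·133500² + 1 = 5204097000001, x = 2281249 ✓

Verify: 2281249² - 292·133500² = 5204097000001 - 5204097000000 = 1 ✓

x = 2281249, y = 133500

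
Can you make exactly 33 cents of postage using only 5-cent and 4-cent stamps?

We need non-negative x, y with 5x + 4y = 33.
gcd(5, 4) = 1 divides 33, so integer solutions exist.
Search for a non-negative one: x = 1 gives 4y = 33 - 5 = 28, so y = 7.
Check: 5·1 + 4·7 = 33 ✓

Yes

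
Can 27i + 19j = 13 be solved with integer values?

Step 1: Compute gcd(27, 19).
gcd(27, 19) = 1

Step 2: Check divisibility.
Does 1 divide 13? 13 = 1 x 13, so yes.

By the theorem on linear Diophantine equations, 27i + 19j = 13 has integer solutions if and only if gcd(27, 19) divides 13. Since 1 | 13, solutions exist.

Yes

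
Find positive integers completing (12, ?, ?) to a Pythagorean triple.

We need the other leg and hypotenuse such that 12² + x² = c².
Take x = 35, c = 37: 12² + 35² = 144 + 1225 = 1369 = 37² ✓
Triple: (35, 12, 37)

(35, 12, 37)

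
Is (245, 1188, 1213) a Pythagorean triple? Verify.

Compute a² + b² = 245² + 1188² = 60025 + 1411344 = 1471369
Compute c² = 1213² = 1471369
Since 1471369 = 1471369, confirmed.

Yes, it is a Pythagorean triple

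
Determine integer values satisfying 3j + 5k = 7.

Step 1: Check solvability.
gcd(3, 5) = 1
Since 1 divides 7, solutions exist.

Step 2: Apply extended Euclidean algorithm to find gcd.
We find integers such that 3*x0 + 5*y0 = 1

Step 3: Scale the particular solution.
Multiply by 7/1 = 7:
j = 14, k = -7

Step 4: Verify.
3*(14) + 5*(-7) = 7 = 7 ✓

j = 14, k = -7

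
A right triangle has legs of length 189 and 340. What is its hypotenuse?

c² = a² + b² = 189² + 340² = 35721 + 115600 = 151321
c = 389

389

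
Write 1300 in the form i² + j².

We need to find integers i, j > 0 such that i² + j² = 1300.
Trying i = 2: j² = 1300 - 2² = 1300 - 4 = 1296
j = 36
Check: 2² + 36² = 4 + 1296 = 1300 ✓

1300 = 2² + 36²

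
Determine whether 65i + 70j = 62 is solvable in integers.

Step 1: Compute gcd(65, 70).
gcd(65, 70) = 5

Step 2: Check divisibility.
Does 5 divide 62? 62 = 5 x 12 + 2, so no.

By the theorem on linear Diophantine equations, 65i + 70j = 62 has integer solutions if and only if gcd(65, 70) divides 62. Since 5 does not divide 62, no solutions exist.

No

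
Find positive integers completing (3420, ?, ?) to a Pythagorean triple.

We need the other leg and hypotenuse such that 3420² + x² = c².
Take x = 185, c = 3425: 3420² + 185² = 11696400 + 34225 = 11730625 = 3425² ✓
Triple: (185, 3420, 3425)

(185, 3420, 3425)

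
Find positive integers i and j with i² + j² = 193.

We need to find integers i, j > 0 such that i² + j² = 193.
Trying i = 7: j² = 193 - 7² = 193 - 49 = 144
j = 12
Check: 7² + 12² = 49 + 144 = 193 ✓

193 = 7² + 12²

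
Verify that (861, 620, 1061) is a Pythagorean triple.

Compute a² + b² = 861² + 620² = 741321 + 384400 = 1125721
Compute c² = 1061² = 1125721
Since 1125721 = 1125721, confirmed.

Yes, it is a Pythagorean triple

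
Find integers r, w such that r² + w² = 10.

We need to find integers r, w > 0 such that r² + w² = 10.
Trying r = 1: w² = 10 - 1² = 10 - 1 = 9
w = 3
Check: 1² + 3² = 1 + 9 = 10 ✓

10 = 1² + 3²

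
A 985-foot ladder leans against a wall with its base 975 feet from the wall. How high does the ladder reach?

The ladder, wall, and ground form a right triangle with hypotenuse 985 and one leg 975.
By the Pythagorean theorem: h² = 985² - 975² = 970225 - 950625 = 19600
h = √19600 = 140 feet

140 feet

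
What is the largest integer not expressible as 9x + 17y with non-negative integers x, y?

For two coprime denominations a and b, the Frobenius number (largest value not representable as a non-negative combination) is ab - a - b.
Here gcd(9, 17) = 1, so they are coprime.
F(9, 17) = 9·17 - 9 - 17 = 153 - 26 = 127

127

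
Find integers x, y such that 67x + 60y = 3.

Step 1: Check solvability.
gcd(67, 60) = 1
Since 1 divides 3, solutions exist.

Step 2: Apply extended Euclidean algorithm to find gcd.
We find integers such that 67*x0 + 60*y0 = 1

Step 3: Scale the particular solution.
Multiply by 3/1 = 3:
x = -51, y = 57

Step 4: Verify.
67*(-51) + 60*(57) = 3 = 3 ✓

x = -51, y = 57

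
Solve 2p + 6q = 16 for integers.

Step 1: Check solvability.
gcd(2, 6) = 2
Since 2 divides 16, solutions exist.

Step 2: Apply extended Euclidean algorithm to find gcd.
We find integers such that 2*x0 + 6*y0 = 2

Step 3: Scale the particular solution.
Multiply by 16/2 = 8:
p = 8, q = 0

Step 4: Verify.
2*(8) + 6*(0) = 16 = 16 ✓

p = 8, q = 0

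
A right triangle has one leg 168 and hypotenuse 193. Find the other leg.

a² = c² - b² = 37249 - 28224 = 9025
a = 95

95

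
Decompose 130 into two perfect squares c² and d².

We need to find integers c, d > 0 such that c² + d² = 130.
Trying c = 3: d² = 130 - 3² = 130 - 9 = 121
d = 11
Check: 3² + 11² = 9 + 121 = 130 ✓

130 = 3² + 11²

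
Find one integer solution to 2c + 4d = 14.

Step 1: Check solvability.
gcd(2, 4) = 2
Since 2 divides 14, solutions exist.

Step 2: Apply extended Euclidean algorithm to find gcd.
We find integers such that 2*x0 + 4*y0 = 2

Step 3: Scale the particular solution.
Multiply by 14/2 = 7:
c = 7, d = 0

Step 4: Verify.
2*(7) + 4*(0) = 14 = 14 ✓

c = 7, d = 0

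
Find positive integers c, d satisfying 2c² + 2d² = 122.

Try small values of c and check whether (122 - 2c²)/2 is a perfect square.
c = 6: 2·6² = 72, so 2d² = 122 - 72 = 50, giving d² = 25, d = 5.
Check: 2·6² + 2·5² = 72 + 50 = 122 ✓

c = 6, d = 5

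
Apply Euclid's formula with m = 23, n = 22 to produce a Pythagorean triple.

a = m² - n² = 23² - 22² = 529 - 484 = 45
b = 2mn = 2·23·22 = 1012
c = m² + n² = 529 + 484 = 1013
Verify: 45² + 1012² = 2025 + 1024144 = 1026169 = 1013² ✓

(45, 1012, 1013)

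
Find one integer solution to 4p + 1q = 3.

Step 1: Check solvability.
gcd(4, 1) = 1
Since 1 divides 3, solutions exist.

Step 2: Apply extended Euclidean algorithm to find gcd.
We find integers such that 4*x0 + 1*y0 = 1

Step 3: Scale the particular solution.
Multiply by 3/1 = 3:
p = 0, q = 3

Step 4: Verify.
4*(0) + 1*(3) = 3 = 3 ✓

p = 0, q = 3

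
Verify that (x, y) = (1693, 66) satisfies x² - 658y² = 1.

Compute x² = 1693² = 2866249
Compute 658y² = 658·66² = 658·4356 = 2866248
x² - 658y² = 2866249 - 2866248 = 1
Since this equals 1, (1693, 66) is a solution.

Yes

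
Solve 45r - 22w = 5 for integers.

Step 1: Check solvability.
gcd(45, 22) = 1
Since 1 divides 5, solutions exist.

Step 2: Apply extended Euclidean algorithm to find gcd.
We find integers such that 45*x0 + 22*y0 = 1

Step 3: Scale the particular solution.
Multiply by 5/1 = 5:
r = 5, w = 10

Step 4: Verify.
45*(5) - 22*(10) = 5 = 5 ✓

r = 5, w = 10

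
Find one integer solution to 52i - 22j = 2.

Step 1: Check solvability.
gcd(52, 22) = 2
Since 2 divides 2, solutions exist.

Step 2: Apply extended Euclidean algorithm to find gcd.
We find integers such that 52*x0 + 22*y0 = 2

Step 3: Scale the particular solution.
Multiply by 2/2 = 1:
i = 3, j = 7

Step 4: Verify.
52*(3) - 22*(7) = 2 = 2 ✓

i = 3, j = 7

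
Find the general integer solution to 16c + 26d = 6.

Step 1: Compute gcd(16, 26) = 2.
Since 2 divides 6, solutions exist.

Step 2: Find a particular solution using extended Euclidean algorithm.
We get c₀ = 15, d₀ = -9.
Check: 16*15 + 26*-9 = 6 = 6 ✓

Step 3: Write the general solution.
c = 15 + (26/2)t = 15 + 13t
d = -9 - (16/2)t = -9 - 8t
for any integer t.

c = 15 + 13t, d = -9 - 8t for integer t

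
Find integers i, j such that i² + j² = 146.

We need to find integers i, j > 0 such that i² + j² = 146.
Trying i = 5: j² = 146 - 5² = 146 - 25 = 121
j = 11
Check: 5² + 11² = 25 + 121 = 146 ✓

146 = 5² + 11²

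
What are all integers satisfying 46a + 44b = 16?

Step 1: Compute gcd(46, 44) = 2.
Since 2 divides 16, solutions exist.

Step 2: Find a particular solution using extended Euclidean algorithm.
We get a₀ = 8, b₀ = -8.
Check: 46*8 + 44*-8 = 16 = 16 ✓

Step 3: Write the general solution.
a = 8 + (44/2)t = 8 + 22t
b = -8 - (46/2)t = -8 - 23t
for any integer t.

a = 8 + 22t, b = -8 - 23t for integer t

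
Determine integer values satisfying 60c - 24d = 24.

Step 1: Check solvability.
gcd(60, 24) = 12
Since 12 divides 24, solutions exist.

Step 2: Apply extended Euclidean algorithm to find gcd.
We find integers such that 60*x0 + 24*y0 = 12

Step 3: Scale the particular solution.
Multiply by 24/12 = 2:
c = 2, d = 4

Step 4: Verify.
60*(2) - 24*(4) = 24 = 24 ✓

c = 2, d = 4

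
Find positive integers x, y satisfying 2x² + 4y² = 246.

Try small values of x and check whether (246 - 2x²)/4 is a perfect square.
x = 5: 2·5² = 50, so 4y² = 246 - 50 = 196, giving y² = 49, y = 7.
Check: 2·5² + 4·7² = 50 + 196 = 246 ✓

x = 5, y = 7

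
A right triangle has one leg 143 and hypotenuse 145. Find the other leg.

b² = c² - a² = 21025 - 20449 = 576
b = 24

24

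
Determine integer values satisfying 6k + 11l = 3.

Step 1: Check solvability.
gcd(6, 11) = 1
Since 1 divides 3, solutions exist.

Step 2: Apply extended Euclidean algorithm to find gcd.
We find integers such that 6*x0 + 11*y0 = 1

Step 3: Scale the particular solution.
Multiply by 3/1 = 3:
k = 6, l = -3

Step 4: Verify.
6*(6) + 11*(-3) = 3 = 3 ✓

k = 6, l = -3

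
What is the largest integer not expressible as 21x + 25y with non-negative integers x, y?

For two coprime denominations a and b, the Frobenius number (largest value not representable as a non-negative combination) is ab - a - b.
Here gcd(21, 25) = 1, so they are coprime.
F(21, 25) = 21·25 - 21 - 25 = 525 - 46 = 479

479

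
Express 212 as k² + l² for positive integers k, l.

We need to find integers k, l > 0 such that k² + l² = 212.
Trying k = 4: l² = 212 - 4² = 212 - 16 = 196
l = 14
Check: 4² + 14² = 16 + 196 = 212 ✓

212 = 4² + 14²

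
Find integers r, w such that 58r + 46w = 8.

Step 1: Check solvability.
gcd(58, 46) = 2
Since 2 divides 8, solutions exist.

Step 2: Apply extended Euclidean algorithm to find gcd.
We find integers such that 58*x0 + 46*y0 = 2

Step 3: Scale the particular solution.
Multiply by 8/2 = 4:
r = 16, w = -20

Step 4: Verify.
58*(16) + 46*(-20) = 8 = 8 ✓

r = 16, w = -20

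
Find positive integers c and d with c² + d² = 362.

We need to find integers c, d > 0 such that c² + d² = 362.
Trying c = 1: d² = 362 - 1² = 362 - 1 = 361
d = 19
Check: 1² + 19² = 1 + 361 = 362 ✓

362 = 1² + 19²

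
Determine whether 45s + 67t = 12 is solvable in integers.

Step 1: Compute gcd(45, 67).
gcd(45, 67) = 1

Step 2: Check divisibility.
Does 1 divide 12? 12 = 1 x 12, so yes.

By the theorem on linear Diophantine equations, 45s + 67t = 12 has integer solutions if and only if gcd(45, 67) divides 12. Since 1 | 12, solutions exist.

Yes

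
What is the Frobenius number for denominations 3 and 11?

For two coprime denominations a and b, the Frobenius number (largest value not representable as a non-negative combination) is ab - a - b.
Here gcd(3, 11) = 1, so they are coprime.
F(3, 11) = 3·11 - 3 - 11 = 33 - 14 = 19

19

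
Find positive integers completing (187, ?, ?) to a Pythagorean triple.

We need the other leg and hypotenuse such that 187² + x² = c².
Take x = 84, c = 205: 187² + 84² = 34969 + 7056 = 42025 = 205² ✓
Triple: (187, 84, 205)

(187, 84, 205)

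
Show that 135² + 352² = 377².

Compute a² + b²:
135² + 352² = 18225 + 123904 = 142129
Compute c²:
377² = 142129
Since 142129 = 142129, it is a Pythagorean triple.

Yes, it is a Pythagorean triple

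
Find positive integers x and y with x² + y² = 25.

We need to find integers x, y > 0 such that x² + y² = 25.
Trying x = 3: y² = 25 - 3² = 25 - 9 = 16
y = 4
Check: 3² + 4² = 9 + 16 = 25 ✓

25 = 3² + 4²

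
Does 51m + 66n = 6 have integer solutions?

Step 1: Compute gcd(51, 66).
gcd(51, 66) = 3

Step 2: Check divisibility.
Does 3 divide 6? 6 = 3 x 2, so yes.

By the theorem on linear Diophantine equations, 51m + 66n = 6 has integer solutions if and only if gcd(51, 66) divides 6. Since 3 | 6, solutions exist.

Yes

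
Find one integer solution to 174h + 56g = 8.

Step 1: Check solvability.
gcd(174, 56) = 2
Since 2 divides 8, solutions exist.

Step 2: Apply extended Euclidean algorithm to find gcd.
We find integers such that 174*x0 + 56*y0 = 2

Step 3: Scale the particular solution.
Multiply by 8/2 = 4:
h = -36, g = 112

Step 4: Verify.
174*(-36) + 56*(112) = 8 = 8 ✓

h = -36, g = 112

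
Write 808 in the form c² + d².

We need to find integers c, d > 0 such that c² + d² = 808.
Trying c = 18: d² = 808 - 18² = 808 - 324 = 484
d = 22
Check: 18² + 22² = 324 + 484 = 808 ✓

808 = 18² + 22²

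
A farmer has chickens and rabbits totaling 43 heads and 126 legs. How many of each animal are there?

Let c = chickens, r = rabbits.
Heads: c + r = 43
Legs: 2c + 4r = 126
From the first equation, c = 43 - r. Substitute:
2(43 - r) + 4r = 126
86 + 2r = 126
r = (126 - 86)/2 = 20
c = 43 - 20 = 23

Chickens: 23, Rabbits: 20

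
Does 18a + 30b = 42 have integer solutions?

Step 1: Compute gcd(18, 30).
gcd(18, 30) = 6

Step 2: Check divisibility.
Does 6 divide 42? 42 = 6 x 7, so yes.

By the theorem on linear Diophantine equations, 18a + 30b = 42 has integer solutions if and only if gcd(18, 30) divides 42. Since 6 | 42, solutions exist.

Yes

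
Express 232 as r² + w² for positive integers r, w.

We need to find integers r, w > 0 such that r² + w² = 232.
Trying r = 6: w² = 232 - 6² = 232 - 36 = 196
w = 14
Check: 6² + 14² = 36 + 196 = 232 ✓

232 = 6² + 14²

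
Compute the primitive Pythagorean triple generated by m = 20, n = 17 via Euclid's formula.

a = m² - n² = 400 - 289 = 111
b = 2mn = 2·20·17 = 680
c = m² + n² = 400 + 289 = 689
Verify: 111² + 680² = 12321 + 462400 = 474721 = 689² ✓

(111, 680, 689)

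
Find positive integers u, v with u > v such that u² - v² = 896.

Factor: u² - v² = (u+v)(u-v) = 896.
We need two factors of 896 with the same parity.
Use u+v = 448 and u-v = 2 (product 448·2 = 896).
Adding: 2u = 450, so u = 225.
Subtracting: 2v = 446, so v = 223.
Check: 225² - 223² = 50625 - 49729 = 896 ✓

u = 225, v = 223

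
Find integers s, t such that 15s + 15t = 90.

Step 1: Check solvability.
gcd(15, 15) = 15
Since 15 divides 90, solutions exist.

Step 2: Apply extended Euclidean algorithm to find gcd.
We find integers such that 15*x0 + 15*y0 = 15

Step 3: Scale the particular solution.
Multiply by 90/15 = 6:
s = 0, t = 6

Step 4: Verify.
15*(0) + 15*(6) = 90 = 90 ✓

s = 0, t = 6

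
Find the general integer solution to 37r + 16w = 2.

Step 1: Compute gcd(37, 16) = 1.
Since 1 divides 2, solutions exist.

Step 2: Find a particular solution using extended Euclidean algorithm.
We get r₀ = -6, w₀ = 14.
Check: 37*-6 + 16*14 = 2 = 2 ✓

Step 3: Write the general solution.
r = -6 + (16/1)t = -6 + 16t
w = 14 - (37/1)t = 14 - 37t
for any integer t.

r = -6 + 16t, w = 14 - 37t for integer t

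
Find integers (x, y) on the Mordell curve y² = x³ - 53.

Try small integer x values and check whether x³ - 53 is a perfect square.
x = 9: x³ - 53 = 9³ - 53 = 729 - 53 = 676
Is 676 a perfect square? 26² = 676 ✓
So (x, y) = (9, -26) is a solution.

x = 9, y = -26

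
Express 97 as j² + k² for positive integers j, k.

We need to find integers j, k > 0 such that j² + k² = 97.
Trying j = 4: k² = 97 - 4² = 97 - 16 = 81
k = 9
Check: 4² + 9² = 16 + 81 = 97 ✓

97 = 4² + 9²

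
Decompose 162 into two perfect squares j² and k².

We need to find integers j, k > 0 such that j² + k² = 162.
Trying j = 9: k² = 162 - 9² = 162 - 81 = 81
k = 9
Check: 9² + 9² = 81 + 81 = 162 ✓

162 = 9² + 9²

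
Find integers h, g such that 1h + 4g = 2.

Step 1: Check solvability.
gcd(1, 4) = 1
Since 1 divides 2, solutions exist.

Step 2: Apply extended Euclidean algorithm to find gcd.
We find integers such that 1*x0 + 4*y0 = 1

Step 3: Scale the particular solution.
Multiply by 2/1 = 2:
h = 2, g = 0

Step 4: Verify.
1*(2) + 4*(0) = 2 = 2 ✓

h = 2, g = 0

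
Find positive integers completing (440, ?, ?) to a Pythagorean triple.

We need the other leg and hypotenuse such that 440² + x² = c².
Take x = 279, c = 521: 440² + 279² = 193600 + 77841 = 271441 = 521² ✓
Triple: (279, 440, 521)

(279, 440, 521)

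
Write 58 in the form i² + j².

We need to find integers i, j > 0 such that i² + j² = 58.
Trying i = 3: j² = 58 - 3² = 58 - 9 = 49
j = 7
Check: 3² + 7² = 9 + 49 = 58 ✓

58 = 3² + 7²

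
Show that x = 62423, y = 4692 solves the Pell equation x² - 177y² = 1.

Compute x² = 62423² = 3896630929
Compute 177y² = 177·4692² = 177·22014864 = 3896630928
x² - 177y² = 3896630929 - 3896630928 = 1
Since this equals 1, (62423, 4692) is a solution.

Yes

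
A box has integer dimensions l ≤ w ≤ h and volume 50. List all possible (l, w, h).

Iterate l from 1 to ⌊50^(1/3)⌋. For each l dividing 50, iterate w ≥ l with w dividing 50/l, and set h = 50/(l·w).
Triples found (4): (1×1×50), (1×2×25), (1×5×10), (2×5×5)

(1×1×50), (1×2×25), (1×5×10), (2×5×5)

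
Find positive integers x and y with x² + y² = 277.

We need to find integers x, y > 0 such that x² + y² = 277.
Trying x = 9: y² = 277 - 9² = 277 - 81 = 196
y = 14
Check: 9² + 14² = 81 + 196 = 277 ✓

277 = 9² + 14²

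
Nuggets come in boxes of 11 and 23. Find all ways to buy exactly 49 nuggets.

We need non-negative integers (x, y) with 11x + 23y = 49.
For each x in 0..4, check if 49 - 11x is a non-negative multiple of 23.
No x yields an integer y ≥ 0.

No solution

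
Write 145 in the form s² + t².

We need to find integers s, t > 0 such that s² + t² = 145.
Trying s = 1: t² = 145 - 1² = 145 - 1 = 144
t = 12
Check: 1² + 12² = 1 + 144 = 145 ✓

145 = 1² + 12²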